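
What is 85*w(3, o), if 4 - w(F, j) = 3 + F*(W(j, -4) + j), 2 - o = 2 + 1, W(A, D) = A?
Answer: 595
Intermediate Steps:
o = -1 (o = 2 - (2 + 1) = 2 - 1*3 = 2 - 3 = -1)
w(F, j) = 1 - 2*F*j (w(F, j) = 4 - (3 + F*(j + j)) = 4 - (3 + F*(2*j)) = 4 - (3 + 2*F*j) = 4 + (-3 - 2*F*j) = 1 - 2*F*j)
85*w(3, o) = 85*(1 - 2*3*(-1)) = 85*(1 + 6) = 85*7 = 595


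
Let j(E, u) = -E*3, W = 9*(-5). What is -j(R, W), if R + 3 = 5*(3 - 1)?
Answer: 21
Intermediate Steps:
R = 7 (R = -3 + 5*(3 - 1) = -3 + 5*2 = -3 + 10 = 7)
W = -45
j(E, u) = -3*E
-j(R, W) = -(-3)*7 = -1*(-21) = 21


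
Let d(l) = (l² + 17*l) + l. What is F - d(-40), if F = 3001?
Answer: 2121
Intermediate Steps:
d(l) = l² + 18*l
F - d(-40) = 3001 - (-40)*(18 - 40) = 3001 - (-40)*(-22) = 3001 - 1*880 = 3001 - 880 = 2121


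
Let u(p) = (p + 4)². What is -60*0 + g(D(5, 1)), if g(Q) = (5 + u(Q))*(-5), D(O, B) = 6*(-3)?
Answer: -1005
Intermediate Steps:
D(O, B) = -18
u(p) = (4 + p)²
g(Q) = -25 - 5*(4 + Q)² (g(Q) = (5 + (4 + Q)²)*(-5) = -25 - 5*(4 + Q)²)
-60*0 + g(D(5, 1)) = -60*0 + (-25 - 5*(4 - 18)²) = -12*0 + (-25 - 5*(-14)²) = 0 + (-25 - 5*196) = 0 + (-25 - 980) = 0 - 1005 = -1005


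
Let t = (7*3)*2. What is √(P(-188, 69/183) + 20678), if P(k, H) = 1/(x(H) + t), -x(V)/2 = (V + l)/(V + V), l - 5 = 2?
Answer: √1376413359/258 ≈ 143.80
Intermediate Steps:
l = 7 (l = 5 + 2 = 7)
x(V) = -(7 + V)/V (x(V) = -2*(V + 7)/(V + V) = -2*(7 + V)/(2*V) = -2*(7 + V)*1/(2*V) = -(7 + V)/V)
t = 42 (t = 21*2 = 42)
P(k, H) = 1/(42 + (-7 - H)/H) (P(k, H) = 1/((-7 - H)/H + 42) = 1/(42 + (-7 - H)/H))
√(P(-188, 69/183) + 20678) = √((69/183)/(-7 + 41*(69/183)) + 20678) = √((69*(1/183))/(-7 + 41*(69*(1/183))) + 20678) = √(23/(61*(-7 + 41*(23/61))) + 20678) = √(23/(61*(-7 + 943/61)) + 20678) = √(23/(61*(516/61)) + 20678) = √((23/61)*(61/516) + 20678) = √(23/516 + 20678) = √(10669871/516) = √1376413359/258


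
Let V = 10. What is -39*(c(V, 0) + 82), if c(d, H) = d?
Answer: -3588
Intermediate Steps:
-39*(c(V, 0) + 82) = -39*(10 + 82) = -39*92 = -3588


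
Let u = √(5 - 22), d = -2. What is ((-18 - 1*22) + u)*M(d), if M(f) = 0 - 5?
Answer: 200 - 5*I*√17 ≈ 200.0 - 20.616*I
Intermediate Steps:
u = I*√17 (u = √(-17) = I*√17 ≈ 4.1231*I)
M(f) = -5
((-18 - 1*22) + u)*M(d) = ((-18 - 1*22) + I*√17)*(-5) = ((-18 - 22) + I*√17)*(-5) = (-40 + I*√17)*(-5) = 200 - 5*I*√17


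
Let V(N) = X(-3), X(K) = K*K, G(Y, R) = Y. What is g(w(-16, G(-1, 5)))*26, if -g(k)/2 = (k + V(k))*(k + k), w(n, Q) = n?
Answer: -11648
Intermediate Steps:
X(K) = K²
V(N) = 9 (V(N) = (-3)² = 9)
g(k) = -4*k*(9 + k) (g(k) = -2*(k + 9)*(k + k) = -2*(9 + k)*2*k = -4*k*(9 + k))
g(w(-16, G(-1, 5)))*26 = -4*(-16)*(9 - 16)*26 = -4*(-16)*(-7)*26 = -448*26 = -11648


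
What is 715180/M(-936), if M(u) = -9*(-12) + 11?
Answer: 715180/119 ≈ 6009.9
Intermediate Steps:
M(u) = 119 (M(u) = 108 + 11 = 119)
715180/M(-936) = 715180/119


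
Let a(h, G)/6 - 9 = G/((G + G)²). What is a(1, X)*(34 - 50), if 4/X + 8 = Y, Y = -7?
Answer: -774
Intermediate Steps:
X = -4/15 (X = 4/(-8 - 7) = 4/(-15) = 4*(-1/15) = -4/15 ≈ -0.26667)
a(h, G) = 54 + 3/(2*G) (a(h, G) = 54 + 6*(G/((G + G)²)) = 54 + 6*(G/((2*G)²)) = 54 + 6*(G/((4*G²))) = 54 + 6*(G*(1/(4*G²))) = 54 + 6*(1/(4*G)) = 54 + 3/(2*G))
a(1, X)*(34 - 50) = (54 + 3/(2*(-4/15)))*(34 - 50) = (54 + (3/2)*(-15/4))*(-16) = (54 - 45/8)*(-16) = (387/8)*(-16) = -774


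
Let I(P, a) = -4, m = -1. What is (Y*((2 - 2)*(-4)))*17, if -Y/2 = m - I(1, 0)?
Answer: 0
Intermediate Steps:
Y = -6 (Y = -2*(-1 - 1*(-4)) = -2*(-1 + 4) = -2*3 = -6)
(Y*((2 - 2)*(-4)))*17 = -6*(2 - 2)*(-4)*17 = -0*(-4)*17 = -6*0*17 = 0*17 = 0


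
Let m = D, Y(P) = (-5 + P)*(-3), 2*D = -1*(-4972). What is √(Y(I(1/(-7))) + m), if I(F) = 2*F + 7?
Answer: √121562/7 ≈ 49.808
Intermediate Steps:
D = 2486 (D = (-1*(-4972))/2 = (½)*4972 = 2486)
I(F) = 7 + 2*F
Y(P) = 15 - 3*P
m = 2486
√(Y(I(1/(-7))) + m) = √((15 - 3*(7 + 2*(1/(-7)))) + 2486) = √((15 - 3*(7 + 2*(1*(-⅐)))) + 2486) = √((15 - 3*(7 + 2*(-⅐))) + 2486) = √((15 - 3*(7 - 2/7)) + 2486) = √((15 - 3*47/7) + 2486) = √((15 - 141/7) + 2486) = √(-36/7 + 2486) = √(17366/7) = √121562/7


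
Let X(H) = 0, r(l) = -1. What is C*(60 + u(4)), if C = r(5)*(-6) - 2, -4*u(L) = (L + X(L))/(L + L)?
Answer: 479/2 ≈ 239.50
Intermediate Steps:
u(L) = -⅛ (u(L) = -(L + 0)/(4*(L + L)) = -L/(4*(2*L)) = -L*1/(2*L)/4 = -¼*½ = -⅛)
C = 4 (C = -1*(-6) - 2 = 6 - 2 = 4)
C*(60 + u(4)) = 4*(60 - ⅛) = 4*(479/8) = 479/2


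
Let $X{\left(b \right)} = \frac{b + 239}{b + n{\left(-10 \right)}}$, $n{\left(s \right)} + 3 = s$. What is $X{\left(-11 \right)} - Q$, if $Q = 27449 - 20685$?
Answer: $- \frac{13547}{2} \approx -6773.5$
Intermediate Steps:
$n{\left(s \right)} = -3 + s$
$Q = 6764$ ($Q = 27449 - 20685 = 6764$)
$X{\left(b \right)} = \frac{239 + b}{-13 + b}$ ($X{\left(b \right)} = \frac{b + 239}{b - 13} = \frac{239 + b}{b - 13} = \frac{239 + b}{-13 + b}$)
$X{\left(-11 \right)} - Q = \frac{239 - 11}{-13 - 11} - 6764 = \frac{1}{-24} \cdot 228 - 6764 = \left(- \frac{1}{24}\right) 228 - 6764 = - \frac{19}{2} - 6764 = - \frac{13547}{2}$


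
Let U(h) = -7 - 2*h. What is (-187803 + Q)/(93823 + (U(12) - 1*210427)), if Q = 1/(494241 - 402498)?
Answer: 17229610628/10700444805 ≈ 1.6102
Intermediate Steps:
Q = 1/91743 ≈ 1.0900e-5
(-187803 + Q)/(93823 + (U(12) - 1*210427)) = (-187803 + 1/91743)/(93823 + ((-7 - 2*12) - 1*210427)) = -17229610628/(91743*(93823 + ((-7 - 24) - 210427))) = -17229610628/(91743*(93823 + (-31 - 210427))) = -17229610628/(91743*(93823 - 210458)) = -17229610628/91743/(-116635) = -17229610628/91743*(-1/116635) = 17229610628/10700444805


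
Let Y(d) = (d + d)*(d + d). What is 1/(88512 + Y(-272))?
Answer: 1/384448 ≈ 2.6011e-6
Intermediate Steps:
Y(d) = 4*d² (Y(d) = (2*d)*(2*d) = 4*d²)
1/(88512 + Y(-272)) = 1/(88512 + 4*(-272)²) = 1/(88512 + 4*73984) = 1/(88512 + 295936) = 1/384448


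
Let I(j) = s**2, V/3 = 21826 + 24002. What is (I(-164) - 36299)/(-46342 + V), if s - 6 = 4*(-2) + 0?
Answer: -36295/91142 ≈ -0.39822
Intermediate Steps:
V = 137484 (V = 3*(21826 + 24002) = 3*45828 = 137484)
s = -2 (s = 6 + (4*(-2) + 0) = 6 + (-8 + 0) = 6 - 8 = -2)
I(j) = 4 (I(j) = (-2)**2 = 4)
(I(-164) - 36299)/(-46342 + V) = (4 - 36299)/(-46342 + 137484) = -36295/91142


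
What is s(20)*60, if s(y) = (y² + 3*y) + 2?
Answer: 27720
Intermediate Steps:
s(y) = 2 + y² + 3*y
s(20)*60 = (2 + 20² + 3*20)*60 = (2 + 400 + 60)*60 = 462*60 = 27720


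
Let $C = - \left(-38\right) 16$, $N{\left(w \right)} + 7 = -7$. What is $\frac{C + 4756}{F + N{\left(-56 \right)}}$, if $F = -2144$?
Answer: $- \frac{2682}{1079} \approx -2.4856$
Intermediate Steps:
$N{\left(w \right)} = -14$ ($N{\left(w \right)} = -7 - 7 = -14$)
$C = 608$ ($C = \left(-1\right) \left(-608\right) = 608$)
$\frac{C + 4756}{F + N{\left(-56 \right)}} = \frac{608 + 4756}{-2144 - 14} = \frac{5364}{-2158} = 5364 \left(- \frac{1}{2158}\right) = - \frac{2682}{1079}$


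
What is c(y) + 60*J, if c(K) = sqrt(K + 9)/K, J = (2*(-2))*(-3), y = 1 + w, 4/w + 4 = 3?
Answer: 720 - sqrt(6)/3 ≈ 719.18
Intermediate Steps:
w = -4 (w = 4/(-4 + 3) = 4/(-1) = 4*(-1) = -4)
y = -3 (y = 1 - 4 = -3)
J = 12 (J = -4*(-3) = 12)
c(K) = sqrt(9 + K)/K
c(y) + 60*J = sqrt(9 - 3)/(-3) + 60*12 = -sqrt(6)/3 + 720 = 720 - sqrt(6)/3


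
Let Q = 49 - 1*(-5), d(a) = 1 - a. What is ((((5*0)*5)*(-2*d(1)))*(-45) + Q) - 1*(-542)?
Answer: 596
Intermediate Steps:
Q = 54 (Q = 49 + 5 = 54)
((((5*0)*5)*(-2*d(1)))*(-45) + Q) - 1*(-542) = ((((5*0)*5)*(-2*(1 - 1*1)))*(-45) + 54) - 1*(-542) = (((0*5)*(-2*(1 - 1)))*(-45) + 54) + 542 = ((0*(-2*0))*(-45) + 54) + 542 = ((0*0)*(-45) + 54) + 542 = (0*(-45) + 54) + 542 = (0 + 54) + 542 = 54 + 542 = 596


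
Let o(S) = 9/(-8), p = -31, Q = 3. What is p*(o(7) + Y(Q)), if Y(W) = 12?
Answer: -2697/8 ≈ -337.13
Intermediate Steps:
o(S) = -9/8 (o(S) = 9*(-⅛) = -9/8)
p*(o(7) + Y(Q)) = -31*(-9/8 + 12) = -31*87/8 = -2697/8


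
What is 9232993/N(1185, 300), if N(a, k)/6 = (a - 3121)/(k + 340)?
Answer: -16787260/33 ≈ -5.0871e+5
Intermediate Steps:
N(a, k) = 6*(-3121 + a)/(340 + k) (N(a, k) = 6*((a - 3121)/(k + 340)) = 6*((-3121 + a)/(340 + k)) = 6*(-3121 + a)/(340 + k))
9232993/N(1185, 300) = 9232993/((6*(-3121 + 1185)/(340 + 300))) = 9232993/((6*(-1936)/640)) = 9232993/((6*(1/640)*(-1936))) = 9232993/(-363/20) = 9232993*(-20/363) = -16787260/33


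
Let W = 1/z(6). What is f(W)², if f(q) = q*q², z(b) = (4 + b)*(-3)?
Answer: 1/729000000 ≈ 1.3717e-9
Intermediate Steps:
z(b) = -12 - 3*b
W = -1/30 (W = 1/(-12 - 3*6) = 1/(-12 - 18) = 1/(-30) = -1/30 ≈ -0.033333)
f(q) = q³
f(W)² = ((-1/30)³)² = (-1/27000)² = 1/729000000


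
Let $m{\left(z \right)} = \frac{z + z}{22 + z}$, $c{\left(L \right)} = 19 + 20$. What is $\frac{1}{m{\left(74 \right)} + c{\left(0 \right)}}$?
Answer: $\frac{24}{973} \approx 0.024666$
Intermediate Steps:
$c{\left(L \right)} = 39$
$m{\left(z \right)} = \frac{2 z}{22 + z}$
$\frac{1}{m{\left(74 \right)} + c{\left(0 \right)}} = \frac{1}{2 \cdot 74 \frac{1}{22 + 74} + 39} = \frac{1}{2 \cdot 74 \cdot \frac{1}{96} + 39} = \frac{1}{\frac{37}{24} + 39} = \frac{1}{\frac{973}{24}} = \frac{24}{973}$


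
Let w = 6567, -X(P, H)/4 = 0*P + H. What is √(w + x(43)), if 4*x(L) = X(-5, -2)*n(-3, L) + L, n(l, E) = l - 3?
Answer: √26263/2 ≈ 81.029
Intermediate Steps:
X(P, H) = -4*H (X(P, H) = -4*(0*P + H) = -4*(0 + H) = -4*H)
n(l, E) = -3 + l
x(L) = -12 + L/4 (x(L) = ((-4*(-2))*(-3 - 3) + L)/4 = (8*(-6) + L)/4 = (-48 + L)/4 = -12 + L/4)
√(w + x(43)) = √(6567 + (-12 + (¼)*43)) = √(6567 + (-12 + 43/4)) = √(6567 - 5/4) = √(26263/4) = √26263/2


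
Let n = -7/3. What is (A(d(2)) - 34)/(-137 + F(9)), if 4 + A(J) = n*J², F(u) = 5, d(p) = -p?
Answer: 71/198 ≈ 0.35859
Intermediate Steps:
n = -7/3 (n = -7*⅓ = -7/3 ≈ -2.3333)
A(J) = -4 - 7*J²/3
(A(d(2)) - 34)/(-137 + F(9)) = ((-4 - 7*(-1*2)²/3) - 34)/(-137 + 5) = ((-4 - 7/3*(-2)²) - 34)/(-132) = -((-4 - 7/3*4) - 34)/132 = -((-4 - 28/3) - 34)/132 = -(-40/3 - 34)/132 = -1/132*(-142/3) = 71/198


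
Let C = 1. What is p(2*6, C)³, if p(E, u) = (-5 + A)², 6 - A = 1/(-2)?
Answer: 729/64 ≈ 11.391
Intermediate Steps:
A = 13/2 (A = 6 - 1/(-2) = 6 - 1*(-½) = 6 + ½ = 13/2 ≈ 6.5000)
p(E, u) = 9/4 (p(E, u) = (-5 + 13/2)² = (3/2)² = 9/4)
p(2*6, C)³ = (9/4)³ = 729/64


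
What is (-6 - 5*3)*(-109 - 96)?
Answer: 4305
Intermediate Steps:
(-6 - 5*3)*(-109 - 96) = (-6 - 15)*(-205) = -21*(-205) = 4305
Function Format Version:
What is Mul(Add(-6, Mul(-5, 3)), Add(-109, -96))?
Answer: 4305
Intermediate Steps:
Mul(Add(-6, Mul(-5, 3)), Add(-109, -96)) = Mul(Add(-6, -15), -205) = Mul(-21, -205) = 4305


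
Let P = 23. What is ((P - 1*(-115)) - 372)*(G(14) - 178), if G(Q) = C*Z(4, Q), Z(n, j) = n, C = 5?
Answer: 36972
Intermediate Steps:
G(Q) = 20 (G(Q) = 5*4 = 20)
((P - 1*(-115)) - 372)*(G(14) - 178) = ((23 - 1*(-115)) - 372)*(20 - 178) = ((23 + 115) - 372)*(-158) = (138 - 372)*(-158) = -234*(-158) = 36972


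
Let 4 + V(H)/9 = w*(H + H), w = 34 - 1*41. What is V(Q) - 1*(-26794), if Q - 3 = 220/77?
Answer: 26020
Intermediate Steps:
w = -7 (w = 34 - 41 = -7)
Q = 41/7 (Q = 3 + 220/77 = 3 + 220*(1/77) = 3 + 20/7 = 41/7 ≈ 5.8571)
V(H) = -36 - 126*H (V(H) = -36 + 9*(-7*(H + H)) = -36 + 9*(-14*H) = -36 - 126*H)
V(Q) - 1*(-26794) = (-36 - 126*41/7) - 1*(-26794) = (-36 - 738) + 26794 = -774 + 26794 = 26020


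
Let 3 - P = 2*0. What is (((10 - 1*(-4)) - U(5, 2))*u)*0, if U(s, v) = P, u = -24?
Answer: 0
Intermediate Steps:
P = 3 (P = 3 - 2*0 = 3 - 1*0 = 3 + 0 = 3)
U(s, v) = 3
(((10 - 1*(-4)) - U(5, 2))*u)*0 = (((10 - 1*(-4)) - 1*3)*(-24))*0 = (((10 + 4) - 3)*(-24))*0 = ((14 - 3)*(-24))*0 = (11*(-24))*0 = -264*0 = 0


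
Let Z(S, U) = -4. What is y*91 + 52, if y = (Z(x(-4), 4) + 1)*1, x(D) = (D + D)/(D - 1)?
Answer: -221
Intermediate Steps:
x(D) = 2*D/(-1 + D) (x(D) = (2*D)/(-1 + D) = 2*D/(-1 + D))
y = -3 (y = (-4 + 1)*1 = -3*1 = -3)
y*91 + 52 = -3*91 + 52 = -273 + 52 = -221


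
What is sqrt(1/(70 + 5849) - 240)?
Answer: 7*I*sqrt(171597729)/5919 ≈ 15.492*I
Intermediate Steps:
sqrt(1/(70 + 5849) - 240) = sqrt(1/5919 - 240) = sqrt(-1420559/5919) = 7*I*sqrt(171597729)/5919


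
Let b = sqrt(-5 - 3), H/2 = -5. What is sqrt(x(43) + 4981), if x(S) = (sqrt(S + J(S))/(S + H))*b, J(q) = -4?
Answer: sqrt(5424309 + 66*I*sqrt(78))/33 ≈ 70.576 + 0.0037921*I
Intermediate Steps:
H = -10 (H = 2*(-5) = -10)
b = 2*I*sqrt(2) (b = sqrt(-8) = 2*I*sqrt(2) ≈ 2.8284*I)
x(S) = 2*I*sqrt(2)*sqrt(-4 + S)/(-10 + S) (x(S) = (sqrt(S - 4)/(S - 10))*(2*I*sqrt(2)) = (sqrt(-4 + S)/(-10 + S))*(2*I*sqrt(2)) = 2*I*sqrt(2)*sqrt(-4 + S)/(-10 + S))
sqrt(x(43) + 4981) = sqrt(2*I*sqrt(2)*sqrt(-4 + 43)/(-10 + 43) + 4981) = sqrt(2*I*sqrt(2)*sqrt(39)/33 + 4981) = sqrt(2*I*sqrt(2)*(1/33)*sqrt(39) + 4981) = sqrt(2*I*sqrt(78)/33 + 4981) = sqrt(4981 + 2*I*sqrt(78)/33)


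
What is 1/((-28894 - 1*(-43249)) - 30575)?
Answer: -1/16220 ≈ -6.1652e-5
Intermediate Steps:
1/((-28894 - 1*(-43249)) - 30575) = 1/((-28894 + 43249) - 30575) = 1/(14355 - 30575) = 1/(-16220) = -1/16220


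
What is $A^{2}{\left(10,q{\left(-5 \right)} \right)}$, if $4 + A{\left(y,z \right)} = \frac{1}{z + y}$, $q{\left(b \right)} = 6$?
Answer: $\frac{3969}{256} \approx 15.504$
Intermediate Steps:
$A{\left(y,z \right)} = -4 + \frac{1}{y + z}$ ($A{\left(y,z \right)} = -4 + \frac{1}{z + y} = -4 + \frac{1}{y + z}$)
$A^{2}{\left(10,q{\left(-5 \right)} \right)} = \left(\frac{1 - 40 - 24}{10 + 6}\right)^{2} = \left(\frac{1 - 40 - 24}{16}\right)^{2} = \left(\frac{1}{16} \left(-63\right)\right)^{2} = \left(- \frac{63}{16}\right)^{2} = \frac{3969}{256}$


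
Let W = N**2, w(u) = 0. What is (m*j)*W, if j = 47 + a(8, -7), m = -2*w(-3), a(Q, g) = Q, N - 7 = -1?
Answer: 0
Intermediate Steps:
N = 6 (N = 7 - 1 = 6)
m = 0 (m = -2*0 = 0)
j = 55 (j = 47 + 8 = 55)
W = 36 (W = 6**2 = 36)
(m*j)*W = (0*55)*36 = 0*36 = 0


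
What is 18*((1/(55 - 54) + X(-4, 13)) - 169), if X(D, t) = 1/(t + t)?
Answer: -39303/13 ≈ -3023.3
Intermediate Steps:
X(D, t) = 1/(2*t)
18*((1/(55 - 54) + X(-4, 13)) - 169) = 18*((1/(55 - 54) + (½)/13) - 169) = 18*((1/1 + (½)*(1/13)) - 169) = 18*((1 + 1/26) - 169) = 18*(27/26 - 169) = 18*(-4367/26) = -39303/13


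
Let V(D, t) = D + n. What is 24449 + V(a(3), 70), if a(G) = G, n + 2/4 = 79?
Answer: 49061/2 ≈ 24531.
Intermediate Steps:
n = 157/2 (n = -½ + 79 = 157/2 ≈ 78.500)
V(D, t) = 157/2 + D (V(D, t) = D + 157/2 = 157/2 + D)
24449 + V(a(3), 70) = 24449 + (157/2 + 3) = 24449 + 163/2 = 49061/2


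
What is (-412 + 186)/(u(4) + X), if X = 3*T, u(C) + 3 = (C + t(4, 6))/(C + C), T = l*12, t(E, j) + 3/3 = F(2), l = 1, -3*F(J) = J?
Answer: -5424/799 ≈ -6.7885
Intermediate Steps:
F(J) = -J/3
t(E, j) = -5/3 (t(E, j) = -1 - ⅓*2 = -1 - ⅔ = -5/3)
T = 12 (T = 1*12 = 12)
u(C) = -3 + (-5/3 + C)/(2*C) (u(C) = -3 + (C - 5/3)/(C + C) = -3 + (-5/3 + C)/((2*C)) = -3 + (-5/3 + C)*(1/(2*C)) = -3 + (-5/3 + C)/(2*C))
X = 36 (X = 3*12 = 36)
(-412 + 186)/(u(4) + X) = (-412 + 186)/((⅚)*(-1 - 3*4)/4 + 36) = -226/((⅚)*(¼)*(-1 - 12) + 36) = -226/((⅚)*(¼)*(-13) + 36) = -226/(-65/24 + 36) = -226/799/24 = -226*24/799 = -5424/799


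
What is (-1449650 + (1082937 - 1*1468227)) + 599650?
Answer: -1235290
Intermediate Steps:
(-1449650 + (1082937 - 1*1468227)) + 599650 = (-1449650 + (1082937 - 1468227)) + 599650 = (-1449650 - 385290) + 599650 = -1834940 + 599650 = -1235290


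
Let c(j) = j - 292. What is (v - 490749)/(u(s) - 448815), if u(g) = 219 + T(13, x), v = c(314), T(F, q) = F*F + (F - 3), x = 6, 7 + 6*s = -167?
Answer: 490727/448417 ≈ 1.0944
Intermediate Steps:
s = -29 (s = -7/6 + (1/6)*(-167) = -7/6 - 167/6 = -29)
T(F, q) = -3 + F + F**2 (T(F, q) = F**2 + (-3 + F) = -3 + F + F**2)
c(j) = -292 + j
v = 22 (v = -292 + 314 = 22)
u(g) = 398 (u(g) = 219 + (-3 + 13 + 13**2) = 219 + (-3 + 13 + 169) = 219 + 179 = 398)
(v - 490749)/(u(s) - 448815) = (22 - 490749)/(398 - 448815) = -490727/(-448417) = -490727*(-1/448417) = 490727/448417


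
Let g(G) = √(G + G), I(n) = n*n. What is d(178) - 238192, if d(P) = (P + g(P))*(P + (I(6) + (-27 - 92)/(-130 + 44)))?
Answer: -8593709/43 + 18523*√89/43 ≈ -1.9579e+5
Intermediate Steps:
I(n) = n²
g(G) = √2*√G (g(G) = √(2*G) = √2*√G)
d(P) = (3215/86 + P)*(P + √2*√P) (d(P) = (P + √2*√P)*(P + (6² + (-27 - 92)/(-130 + 44))) = (P + √2*√P)*(P + (36 - 119/(-86))) = (P + √2*√P)*(P + (36 - 119*(-1/86))) = (P + √2*√P)*(P + (36 + 119/86)) = (P + √2*√P)*(P + 3215/86) = (P + √2*√P)*(3215/86 + P) = (3215/86 + P)*(P + √2*√P))
d(178) - 238192 = (178² + (3215/86)*178 + √2*178^(3/2) + 3215*√2*√178/86) - 238192 = (31684 + 286135/43 + √2*(178*√178) + 3215*√89/43) - 238192 = (31684 + 286135/43 + 356*√89 + 3215*√89/43) - 238192 = (1648547/43 + 18523*√89/43) - 238192 = -8593709/43 + 18523*√89/43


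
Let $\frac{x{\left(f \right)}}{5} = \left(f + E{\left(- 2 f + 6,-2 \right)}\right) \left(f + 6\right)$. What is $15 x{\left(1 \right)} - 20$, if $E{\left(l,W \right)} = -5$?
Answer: $-2120$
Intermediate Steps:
$x{\left(f \right)} = 5 \left(-5 + f\right) \left(6 + f\right)$ ($x{\left(f \right)} = 5 \left(f - 5\right) \left(f + 6\right) = 5 \left(-5 + f\right) \left(6 + f\right)$)
$15 x{\left(1 \right)} - 20 = 15 \left(-150 + 5 \cdot 1 + 5 \cdot 1^{2}\right) - 20 = 15 \left(-150 + 5 + 5 \cdot 1\right) - 20 = 15 \left(-150 + 5 + 5\right) - 20 = 15 \left(-140\right) - 20 = -2100 - 20 = -2120$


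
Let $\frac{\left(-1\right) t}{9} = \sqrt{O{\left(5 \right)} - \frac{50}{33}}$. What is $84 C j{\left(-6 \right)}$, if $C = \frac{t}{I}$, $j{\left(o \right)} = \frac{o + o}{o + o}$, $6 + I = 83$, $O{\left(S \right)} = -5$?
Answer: $- \frac{36 i \sqrt{7095}}{121} \approx - 25.061 i$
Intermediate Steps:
$I = 77$ ($I = -6 + 83 = 77$)
$j{\left(o \right)} = 1$ ($j{\left(o \right)} = \frac{2 o}{2 o} = 2 o \frac{1}{2 o} = 1$)
$t = - \frac{3 i \sqrt{7095}}{11}$ ($t = - 9 \sqrt{-5 - \frac{50}{33}} = - 9 \sqrt{- \frac{215}{33}} = - 9 \frac{i \sqrt{7095}}{33} = - \frac{3 i \sqrt{7095}}{11} \approx - 22.972 i$)
$C = - \frac{3 i \sqrt{7095}}{847}$ ($C = \frac{\left(- \frac{3}{11}\right) i \sqrt{7095}}{77} = - \frac{3 i \sqrt{7095}}{11} \cdot \frac{1}{77} = - \frac{3 i \sqrt{7095}}{847} \approx - 0.29834 i$)
$84 C j{\left(-6 \right)} = 84 \left(- \frac{3 i \sqrt{7095}}{847}\right) 1 = - \frac{36 i \sqrt{7095}}{121} \cdot 1 = - \frac{36 i \sqrt{7095}}{121}$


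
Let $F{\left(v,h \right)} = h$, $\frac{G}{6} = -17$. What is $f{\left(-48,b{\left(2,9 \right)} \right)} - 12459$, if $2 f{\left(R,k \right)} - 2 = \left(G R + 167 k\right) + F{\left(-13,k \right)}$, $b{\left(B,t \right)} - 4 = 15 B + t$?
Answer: $-6398$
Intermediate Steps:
$G = -102$ ($G = 6 \left(-17\right) = -102$)
$b{\left(B,t \right)} = 4 + t + 15 B$ ($b{\left(B,t \right)} = 4 + \left(15 B + t\right) = 4 + \left(t + 15 B\right) = 4 + t + 15 B$)
$f{\left(R,k \right)} = 1 - 51 R + 84 k$ ($f{\left(R,k \right)} = 1 + \frac{\left(- 102 R + 167 k\right) + k}{2} = 1 + \frac{- 102 R + 168 k}{2} = 1 - \left(- 84 k + 51 R\right) = 1 - 51 R + 84 k$)
$f{\left(-48,b{\left(2,9 \right)} \right)} - 12459 = \left(1 - -2448 + 84 \left(4 + 9 + 15 \cdot 2\right)\right) - 12459 = \left(1 + 2448 + 84 \left(4 + 9 + 30\right)\right) - 12459 = \left(1 + 2448 + 84 \cdot 43\right) - 12459 = \left(1 + 2448 + 3612\right) - 12459 = 6061 - 12459 = -6398$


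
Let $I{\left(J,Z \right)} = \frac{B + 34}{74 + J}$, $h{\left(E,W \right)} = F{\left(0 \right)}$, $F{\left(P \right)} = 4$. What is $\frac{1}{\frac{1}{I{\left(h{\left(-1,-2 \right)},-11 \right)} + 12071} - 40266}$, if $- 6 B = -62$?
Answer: $- \frac{2824747}{113741262468} \approx -2.4835 \cdot 10^{-5}$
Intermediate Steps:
$B = \frac{31}{3}$ ($B = \left(- \frac{1}{6}\right) \left(-62\right) = \frac{31}{3} \approx 10.333$)
$h{\left(E,W \right)} = 4$
$I{\left(J,Z \right)} = \frac{133}{3 \left(74 + J\right)}$ ($I{\left(J,Z \right)} = \frac{\frac{31}{3} + 34}{74 + J} = \frac{133}{3 \left(74 + J\right)}$)
$\frac{1}{\frac{1}{I{\left(h{\left(-1,-2 \right)},-11 \right)} + 12071} - 40266} = \frac{1}{\frac{1}{\frac{133}{3 \left(74 + 4\right)} + 12071} - 40266} = \frac{1}{\frac{1}{\frac{133}{3 \cdot 78} + 12071} - 40266} = \frac{1}{\frac{1}{\frac{133}{3} \cdot \frac{1}{78} + 12071} - 40266} = \frac{1}{\frac{1}{\frac{133}{234} + 12071} - 40266} = \frac{1}{\frac{1}{\frac{2824747}{234}} - 40266} = \frac{1}{\frac{234}{2824747} - 40266} = \frac{1}{- \frac{113741262468}{2824747}} = - \frac{2824747}{113741262468}$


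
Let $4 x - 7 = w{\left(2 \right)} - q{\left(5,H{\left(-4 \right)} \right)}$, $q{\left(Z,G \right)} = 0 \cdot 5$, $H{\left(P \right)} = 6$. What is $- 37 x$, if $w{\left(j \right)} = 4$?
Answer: $- \frac{407}{4} \approx -101.75$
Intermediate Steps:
$q{\left(Z,G \right)} = 0$
$x = \frac{11}{4}$ ($x = \frac{7}{4} + \frac{4 - 0}{4} = \frac{7}{4} + \frac{4 + 0}{4} = \frac{7}{4} + \frac{1}{4} \cdot 4 = \frac{7}{4} + 1 = \frac{11}{4} \approx 2.75$)
$- 37 x = \left(-37\right) \frac{11}{4} = - \frac{407}{4}$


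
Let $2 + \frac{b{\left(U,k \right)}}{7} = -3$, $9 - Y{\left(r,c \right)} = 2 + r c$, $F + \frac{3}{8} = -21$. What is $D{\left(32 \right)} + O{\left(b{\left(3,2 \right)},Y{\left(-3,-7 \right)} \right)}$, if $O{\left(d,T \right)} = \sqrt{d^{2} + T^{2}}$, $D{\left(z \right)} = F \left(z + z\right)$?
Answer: $-1368 + 7 \sqrt{29} \approx -1330.3$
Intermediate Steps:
$F = - \frac{171}{8}$ ($F = - \frac{3}{8} - 21 = - \frac{171}{8} \approx -21.375$)
$Y{\left(r,c \right)} = 7 - c r$ ($Y{\left(r,c \right)} = 9 - \left(2 + r c\right) = 9 - \left(2 + c r\right) = 7 - c r$)
$b{\left(U,k \right)} = -35$ ($b{\left(U,k \right)} = -14 + 7 \left(-3\right) = -14 - 21 = -35$)
$D{\left(z \right)} = - \frac{171 z}{4}$ ($D{\left(z \right)} = - \frac{171 \left(z + z\right)}{8} = - \frac{171 \cdot 2 z}{8} = - \frac{171 z}{4}$)
$O{\left(d,T \right)} = \sqrt{T^{2} + d^{2}}$
$D{\left(32 \right)} + O{\left(b{\left(3,2 \right)},Y{\left(-3,-7 \right)} \right)} = \left(- \frac{171}{4}\right) 32 + \sqrt{\left(7 - \left(-7\right) \left(-3\right)\right)^{2} + \left(-35\right)^{2}} = -1368 + \sqrt{\left(7 - 21\right)^{2} + 1225} = -1368 + \sqrt{\left(-14\right)^{2} + 1225} = -1368 + \sqrt{196 + 1225} = -1368 + \sqrt{1421} = -1368 + 7 \sqrt{29}$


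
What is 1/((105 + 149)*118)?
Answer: 1/29972 ≈ 3.3364e-5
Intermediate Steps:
1/((105 + 149)*118) = 1/(254*118) = 1/29972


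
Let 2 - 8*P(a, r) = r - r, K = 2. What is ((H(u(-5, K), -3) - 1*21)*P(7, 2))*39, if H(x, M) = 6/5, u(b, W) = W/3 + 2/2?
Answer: -3861/20 ≈ -193.05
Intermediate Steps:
P(a, r) = ¼ (P(a, r) = ¼ - (r - r)/8 = ¼ - ⅛*0 = ¼ + 0 = ¼)
u(b, W) = 1 + W/3 (u(b, W) = W*(⅓) + 2*(½) = W/3 + 1 = 1 + W/3)
H(x, M) = 6/5 (H(x, M) = 6*(⅕) = 6/5)
((H(u(-5, K), -3) - 1*21)*P(7, 2))*39 = ((6/5 - 1*21)*(¼))*39 = ((6/5 - 21)*(¼))*39 = -99/5*¼*39 = -99/20*39 = -3861/20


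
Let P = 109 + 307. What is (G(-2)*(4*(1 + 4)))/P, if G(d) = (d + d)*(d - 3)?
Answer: 25/26 ≈ 0.96154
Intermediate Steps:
G(d) = 2*d*(-3 + d) (G(d) = (2*d)*(-3 + d) = 2*d*(-3 + d))
P = 416
(G(-2)*(4*(1 + 4)))/P = ((2*(-2)*(-3 - 2))*(4*(1 + 4)))/416 = ((2*(-2)*(-5))*(4*5))*(1/416) = (20*20)*(1/416) = 400*(1/416) = 25/26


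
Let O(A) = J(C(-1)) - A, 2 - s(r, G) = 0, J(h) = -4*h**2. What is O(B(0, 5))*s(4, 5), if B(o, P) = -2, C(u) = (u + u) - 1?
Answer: -68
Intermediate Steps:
C(u) = -1 + 2*u (C(u) = 2*u - 1 = -1 + 2*u)
s(r, G) = 2 (s(r, G) = 2 - 1*0 = 2 + 0 = 2)
O(A) = -36 - A (O(A) = -4*(-1 + 2*(-1))**2 - A = -4*(-1 - 2)**2 - A = -4*(-3)**2 - A = -4*9 - A = -36 - A)
O(B(0, 5))*s(4, 5) = (-36 - 1*(-2))*2 = (-36 + 2)*2 = -34*2 = -68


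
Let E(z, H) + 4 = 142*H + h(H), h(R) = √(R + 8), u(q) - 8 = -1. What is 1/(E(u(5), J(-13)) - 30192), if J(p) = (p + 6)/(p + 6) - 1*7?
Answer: -15524/481989151 - √2/963978302 ≈ -3.2210e-5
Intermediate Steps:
u(q) = 7 (u(q) = 8 - 1 = 7)
h(R) = √(8 + R)
J(p) = -6 (J(p) = (6 + p)/(6 + p) - 7 = 1 - 7 = -6)
E(z, H) = -4 + √(8 + H) + 142*H (E(z, H) = -4 + (142*H + √(8 + H)) = -4 + (√(8 + H) + 142*H) = -4 + √(8 + H) + 142*H)
1/(E(u(5), J(-13)) - 30192) = 1/((-4 + √(8 - 6) + 142*(-6)) - 30192) = 1/((-4 + √2 - 852) - 30192) = 1/((-856 + √2) - 30192) = 1/(-31048 + √2)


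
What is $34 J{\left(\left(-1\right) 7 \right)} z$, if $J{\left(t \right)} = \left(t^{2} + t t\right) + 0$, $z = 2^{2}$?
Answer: $13328$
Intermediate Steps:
$z = 4$
$J{\left(t \right)} = 2 t^{2}$ ($J{\left(t \right)} = \left(t^{2} + t^{2}\right) + 0 = 2 t^{2} + 0 = 2 t^{2}$)
$34 J{\left(\left(-1\right) 7 \right)} z = 34 \cdot 2 \left(\left(-1\right) 7\right)^{2} \cdot 4 = 34 \cdot 2 \left(-7\right)^{2} \cdot 4 = 34 \cdot 2 \cdot 49 \cdot 4 = 34 \cdot 98 \cdot 4 = 3332 \cdot 4 = 13328$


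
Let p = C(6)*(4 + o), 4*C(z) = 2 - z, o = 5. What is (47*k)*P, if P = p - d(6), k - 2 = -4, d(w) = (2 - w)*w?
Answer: -1410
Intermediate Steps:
d(w) = w*(2 - w)
C(z) = 1/2 - z/4 (C(z) = (2 - z)/4 = 1/2 - z/4)
p = -9 (p = (1/2 - 1/4*6)*(4 + 5) = (1/2 - 3/2)*9 = -1*9 = -9)
k = -2 (k = 2 - 4 = -2)
P = 15 (P = -9 - 6*(2 - 1*6) = -9 - 6*(2 - 6) = -9 - 6*(-4) = -9 - 1*(-24) = -9 + 24 = 15)
(47*k)*P = (47*(-2))*15 = -94*15 = -1410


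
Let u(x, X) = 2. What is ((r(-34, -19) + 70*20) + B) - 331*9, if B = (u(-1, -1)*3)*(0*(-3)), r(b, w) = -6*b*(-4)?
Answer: -2395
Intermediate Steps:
r(b, w) = 24*b
B = 0 (B = (2*3)*(0*(-3)) = 6*0 = 0)
((r(-34, -19) + 70*20) + B) - 331*9 = ((24*(-34) + 70*20) + 0) - 331*9 = ((-816 + 1400) + 0) - 1*2979 = (584 + 0) - 2979 = 584 - 2979 = -2395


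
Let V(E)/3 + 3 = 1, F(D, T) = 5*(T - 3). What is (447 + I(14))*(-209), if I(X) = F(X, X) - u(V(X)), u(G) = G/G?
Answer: -104709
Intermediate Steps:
F(D, T) = -15 + 5*T (F(D, T) = 5*(-3 + T) = -15 + 5*T)
V(E) = -6 (V(E) = -9 + 3*1 = -9 + 3 = -6)
u(G) = 1
I(X) = -16 + 5*X (I(X) = (-15 + 5*X) - 1*1 = (-15 + 5*X) - 1 = -16 + 5*X)
(447 + I(14))*(-209) = (447 + (-16 + 5*14))*(-209) = (447 + (-16 + 70))*(-209) = (447 + 54)*(-209) = 501*(-209) = -104709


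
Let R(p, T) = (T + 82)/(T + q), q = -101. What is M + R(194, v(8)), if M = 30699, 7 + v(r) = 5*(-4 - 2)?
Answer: 1412139/46 ≈ 30699.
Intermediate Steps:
v(r) = -37 (v(r) = -7 + 5*(-4 - 2) = -7 + 5*(-6) = -7 - 30 = -37)
R(p, T) = (82 + T)/(-101 + T) (R(p, T) = (T + 82)/(T - 101) = (82 + T)/(-101 + T))
M + R(194, v(8)) = 30699 + (82 - 37)/(-101 - 37) = 30699 + 45/(-138) = 30699 - 1/138*45 = 30699 - 15/46 = 1412139/46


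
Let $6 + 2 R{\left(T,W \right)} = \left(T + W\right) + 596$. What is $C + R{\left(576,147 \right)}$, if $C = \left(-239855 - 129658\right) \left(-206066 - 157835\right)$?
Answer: $\frac{268932301739}{2} \approx 1.3447 \cdot 10^{11}$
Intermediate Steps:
$R{\left(T,W \right)} = 295 + \frac{T}{2} + \frac{W}{2}$ ($R{\left(T,W \right)} = -3 + \frac{\left(T + W\right) + 596}{2} = -3 + \frac{596 + T + W}{2} = -3 + \left(298 + \frac{T}{2} + \frac{W}{2}\right) = 295 + \frac{T}{2} + \frac{W}{2}$)
$C = 134466150213$ ($C = \left(-369513\right) \left(-363901\right) = 134466150213$)
$C + R{\left(576,147 \right)} = 134466150213 + \left(295 + \frac{1}{2} \cdot 576 + \frac{1}{2} \cdot 147\right) = 134466150213 + \left(295 + 288 + \frac{147}{2}\right) = 134466150213 + \frac{1313}{2} = \frac{268932301739}{2}$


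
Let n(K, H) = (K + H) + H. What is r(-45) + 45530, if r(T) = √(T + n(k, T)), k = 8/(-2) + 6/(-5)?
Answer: 45530 + I*√3505/5 ≈ 45530.0 + 11.841*I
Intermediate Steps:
k = -26/5 (k = 8*(-½) + 6*(-⅕) = -4 - 6/5 = -26/5 ≈ -5.2000)
n(K, H) = K + 2*H (n(K, H) = (H + K) + H = K + 2*H)
r(T) = √(-26/5 + 3*T) (r(T) = √(T + (-26/5 + 2*T)) = √(-26/5 + 3*T))
r(-45) + 45530 = √(-130 + 75*(-45))/5 + 45530 = √(-130 - 3375)/5 + 45530 = √(-3505)/5 + 45530 = (I*√3505)/5 + 45530 = I*√3505/5 + 45530 = 45530 + I*√3505/5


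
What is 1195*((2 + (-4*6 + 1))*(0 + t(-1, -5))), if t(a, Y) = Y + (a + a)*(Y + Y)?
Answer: -376425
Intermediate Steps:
t(a, Y) = Y + 4*Y*a (t(a, Y) = Y + (2*a)*(2*Y) = Y + 4*Y*a)
1195*((2 + (-4*6 + 1))*(0 + t(-1, -5))) = 1195*((2 + (-4*6 + 1))*(0 - 5*(1 + 4*(-1)))) = 1195*((2 + (-24 + 1))*(0 - 5*(1 - 4))) = 1195*((2 - 23)*(0 - 5*(-3))) = 1195*(-21*(0 + 15)) = 1195*(-21*15) = 1195*(-315) = -376425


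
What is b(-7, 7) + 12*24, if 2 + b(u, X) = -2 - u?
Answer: 291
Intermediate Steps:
b(u, X) = -4 - u (b(u, X) = -2 + (-2 - u) = -4 - u)
b(-7, 7) + 12*24 = (-4 - 1*(-7)) + 12*24 = (-4 + 7) + 288 = 3 + 288 = 291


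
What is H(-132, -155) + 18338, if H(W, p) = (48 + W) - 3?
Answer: 18251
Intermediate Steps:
H(W, p) = 45 + W
H(-132, -155) + 18338 = (45 - 132) + 18338 = -87 + 18338 = 18251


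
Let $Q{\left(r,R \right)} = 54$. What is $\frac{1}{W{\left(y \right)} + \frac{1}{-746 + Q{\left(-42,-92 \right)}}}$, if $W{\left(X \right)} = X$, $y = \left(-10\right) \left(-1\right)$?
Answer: $\frac{692}{6919} \approx 0.10001$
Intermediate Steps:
$y = 10$
$\frac{1}{W{\left(y \right)} + \frac{1}{-746 + Q{\left(-42,-92 \right)}}} = \frac{1}{10 + \frac{1}{-746 + 54}} = \frac{1}{10 + \frac{1}{-692}} = \frac{1}{10 - \frac{1}{692}} = \frac{1}{\frac{6919}{692}} = \frac{692}{6919}$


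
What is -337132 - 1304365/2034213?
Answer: -685799601481/2034213 ≈ -3.3713e+5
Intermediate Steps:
-337132 - 1304365/2034213 = -685799601481/2034213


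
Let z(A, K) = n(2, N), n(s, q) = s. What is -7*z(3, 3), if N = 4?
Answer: -14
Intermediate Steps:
z(A, K) = 2
-7*z(3, 3) = -7*2 = -14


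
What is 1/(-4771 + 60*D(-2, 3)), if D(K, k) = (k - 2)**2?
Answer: -1/4711 ≈ -0.00021227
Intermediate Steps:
D(K, k) = (-2 + k)**2
1/(-4771 + 60*D(-2, 3)) = 1/(-4771 + 60*(-2 + 3)**2) = 1/(-4771 + 60*1**2) = 1/(-4771 + 60*1) = 1/(-4771 + 60) = 1/(-4711) = -1/4711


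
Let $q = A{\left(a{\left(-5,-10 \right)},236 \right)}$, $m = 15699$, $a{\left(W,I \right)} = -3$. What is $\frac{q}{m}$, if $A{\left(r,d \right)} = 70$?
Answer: $\frac{70}{15699} \approx 0.0044589$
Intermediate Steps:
$q = 70$
$\frac{q}{m} = \frac{70}{15699}$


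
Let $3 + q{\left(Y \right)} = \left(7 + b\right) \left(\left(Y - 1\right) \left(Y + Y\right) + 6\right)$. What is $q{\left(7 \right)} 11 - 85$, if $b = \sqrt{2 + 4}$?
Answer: $6812 + 990 \sqrt{6} \approx 9237.0$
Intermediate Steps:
$b = \sqrt{6} \approx 2.4495$
$q{\left(Y \right)} = -3 + \left(6 + 2 Y \left(-1 + Y\right)\right) \left(7 + \sqrt{6}\right)$ ($q{\left(Y \right)} = -3 + \left(7 + \sqrt{6}\right) \left(\left(Y - 1\right) \left(Y + Y\right) + 6\right) = -3 + \left(7 + \sqrt{6}\right) \left(\left(-1 + Y\right) 2 Y + 6\right) = -3 + \left(7 + \sqrt{6}\right) \left(2 Y \left(-1 + Y\right) + 6\right) = -3 + \left(7 + \sqrt{6}\right) \left(6 + 2 Y \left(-1 + Y\right)\right) = -3 + \left(6 + 2 Y \left(-1 + Y\right)\right) \left(7 + \sqrt{6}\right)$)
$q{\left(7 \right)} 11 - 85 = \left(39 - 98 + 6 \sqrt{6} + 14 \cdot 7^{2} - 14 \sqrt{6} + 2 \sqrt{6} \cdot 7^{2}\right) 11 - 85 = \left(39 - 98 + 6 \sqrt{6} + 14 \cdot 49 - 14 \sqrt{6} + 2 \sqrt{6} \cdot 49\right) 11 - 85 = \left(39 - 98 + 6 \sqrt{6} + 686 - 14 \sqrt{6} + 98 \sqrt{6}\right) 11 - 85 = \left(627 + 90 \sqrt{6}\right) 11 - 85 = \left(6897 + 990 \sqrt{6}\right) - 85 = 6812 + 990 \sqrt{6}$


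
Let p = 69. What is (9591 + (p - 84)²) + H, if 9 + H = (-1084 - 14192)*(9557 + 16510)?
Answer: -398189685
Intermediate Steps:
H = -398199501 (H = -9 + (-1084 - 14192)*(9557 + 16510) = -9 - 15276*26067 = -9 - 398199492 = -398199501)
(9591 + (p - 84)²) + H = (9591 + (69 - 84)²) - 398199501 = (9591 + (-15)²) - 398199501 = (9591 + 225) - 398199501 = 9816 - 398199501 = -398189685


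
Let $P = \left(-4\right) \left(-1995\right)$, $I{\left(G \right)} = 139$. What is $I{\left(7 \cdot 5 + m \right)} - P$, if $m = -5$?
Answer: $-7841$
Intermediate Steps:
$P = 7980$
$I{\left(7 \cdot 5 + m \right)} - P = 139 - 7980 = -7841$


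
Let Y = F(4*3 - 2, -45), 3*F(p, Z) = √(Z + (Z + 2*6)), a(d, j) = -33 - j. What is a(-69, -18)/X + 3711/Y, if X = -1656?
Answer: 5/552 - 3711*I*√78/26 ≈ 0.009058 - 1260.6*I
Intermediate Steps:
F(p, Z) = √(12 + 2*Z)/3 (F(p, Z) = √(Z + (Z + 2*6))/3 = √(Z + (Z + 12))/3 = √(Z + (12 + Z))/3 = √(12 + 2*Z)/3)
Y = I*√78/3 (Y = √(12 + 2*(-45))/3 = √(12 - 90)/3 = √(-78)/3 = (I*√78)/3 = I*√78/3 ≈ 2.9439*I)
a(-69, -18)/X + 3711/Y = (-33 - 1*(-18))/(-1656) + 3711/((I*√78/3)) = (-33 + 18)*(-1/1656) + 3711*(-I*√78/26) = -15*(-1/1656) - 3711*I*√78/26 = 5/552 - 3711*I*√78/26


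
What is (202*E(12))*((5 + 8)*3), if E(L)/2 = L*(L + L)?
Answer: 4537728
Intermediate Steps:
E(L) = 4*L² (E(L) = 2*(L*(L + L)) = 2*(L*(2*L)) = 2*(2*L²) = 4*L²)
(202*E(12))*((5 + 8)*3) = (202*(4*12²))*((5 + 8)*3) = (202*(4*144))*(13*3) = (202*576)*39 = 116352*39 = 4537728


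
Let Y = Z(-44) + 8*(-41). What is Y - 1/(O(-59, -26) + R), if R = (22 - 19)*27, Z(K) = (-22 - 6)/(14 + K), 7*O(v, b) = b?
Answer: -2654251/8115 ≈ -327.08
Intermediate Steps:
O(v, b) = b/7
Z(K) = -28/(14 + K)
Y = -4906/15 (Y = -28/(14 - 44) + 8*(-41) = -28/(-30) - 328 = -28*(-1/30) - 328 = 14/15 - 328 = -4906/15 ≈ -327.07)
R = 81 (R = 3*27 = 81)
Y - 1/(O(-59, -26) + R) = -4906/15 - 1/((1/7)*(-26) + 81) = -4906/15 - 1/(-26/7 + 81) = -4906/15 - 1/541/7 = -4906/15 - 1*7/541 = -4906/15 - 7/541 = -2654251/8115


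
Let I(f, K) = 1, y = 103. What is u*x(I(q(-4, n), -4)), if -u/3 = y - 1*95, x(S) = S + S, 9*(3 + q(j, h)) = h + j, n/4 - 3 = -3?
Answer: -48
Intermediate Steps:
n = 0 (n = 12 + 4*(-3) = 12 - 12 = 0)
q(j, h) = -3 + h/9 + j/9 (q(j, h) = -3 + (h + j)/9 = -3 + (h/9 + j/9) = -3 + h/9 + j/9)
x(S) = 2*S
u = -24 (u = -3*(103 - 1*95) = -3*(103 - 95) = -3*8 = -24)
u*x(I(q(-4, n), -4)) = -48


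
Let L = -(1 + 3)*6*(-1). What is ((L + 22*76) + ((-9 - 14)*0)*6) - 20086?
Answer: -18390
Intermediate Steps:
L = 24 (L = -4*6*(-1) = -1*24*(-1) = -24*(-1) = 24)
((L + 22*76) + ((-9 - 14)*0)*6) - 20086 = ((24 + 22*76) + ((-9 - 14)*0)*6) - 20086 = ((24 + 1672) - 23*0*6) - 20086 = (1696 + 0*6) - 20086 = (1696 + 0) - 20086 = 1696 - 20086 = -18390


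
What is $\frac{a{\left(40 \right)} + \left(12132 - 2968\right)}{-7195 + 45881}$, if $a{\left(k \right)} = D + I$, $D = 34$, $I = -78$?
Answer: $\frac{4560}{19343} \approx 0.23574$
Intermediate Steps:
$a{\left(k \right)} = -44$ ($a{\left(k \right)} = 34 - 78 = -44$)
$\frac{a{\left(40 \right)} + \left(12132 - 2968\right)}{-7195 + 45881} = \frac{-44 + \left(12132 - 2968\right)}{-7195 + 45881} = \frac{-44 + 9164}{38686} = 9120 \cdot \frac{1}{38686} = \frac{4560}{19343}$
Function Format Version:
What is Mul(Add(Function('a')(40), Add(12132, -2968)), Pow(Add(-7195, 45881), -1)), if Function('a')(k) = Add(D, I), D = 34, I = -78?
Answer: Rational(4560, 19343) ≈ 0.23574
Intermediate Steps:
Function('a')(k) = -44 (Function('a')(k) = Add(34, -78) = -44)
Mul(Add(Function('a')(40), Add(12132, -2968)), Pow(Add(-7195, 45881), -1)) = Mul(Add(-44, Add(12132, -2968)), Pow(Add(-7195, 45881), -1)) = Mul(Add(-44, 9164), Pow(38686, -1)) = Mul(9120, Rational(1, 38686)) = Rational(4560, 19343)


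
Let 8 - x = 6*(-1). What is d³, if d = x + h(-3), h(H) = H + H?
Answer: 512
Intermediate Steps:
h(H) = 2*H
x = 14 (x = 8 - 6*(-1) = 8 - 1*(-6) = 8 + 6 = 14)
d = 8 (d = 14 + 2*(-3) = 14 - 6 = 8)
d³ = 8³ = 512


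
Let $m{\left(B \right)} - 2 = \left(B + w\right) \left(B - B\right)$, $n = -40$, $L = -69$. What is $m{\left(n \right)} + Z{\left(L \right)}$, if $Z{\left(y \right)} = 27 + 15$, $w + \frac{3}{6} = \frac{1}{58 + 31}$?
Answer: $44$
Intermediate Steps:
$w = - \frac{87}{178}$ ($w = - \frac{1}{2} + \frac{1}{58 + 31} = - \frac{1}{2} + \frac{1}{89} = - \frac{87}{178} \approx -0.48876$)
$Z{\left(y \right)} = 42$
$m{\left(B \right)} = 2$ ($m{\left(B \right)} = 2 + \left(B - \frac{87}{178}\right) \left(B - B\right) = 2 + \left(- \frac{87}{178} + B\right) 0 = 2 + 0 = 2$)
$m{\left(n \right)} + Z{\left(L \right)} = 2 + 42 = 44$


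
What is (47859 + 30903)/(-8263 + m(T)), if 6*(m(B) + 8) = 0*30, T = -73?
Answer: -26254/2757 ≈ -9.5227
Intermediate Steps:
m(B) = -8 (m(B) = -8 + (0*30)/6 = -8 + (1/6)*0 = -8 + 0 = -8)
(47859 + 30903)/(-8263 + m(T)) = (47859 + 30903)/(-8263 - 8) = 78762/(-8271) = 78762*(-1/8271) = -26254/2757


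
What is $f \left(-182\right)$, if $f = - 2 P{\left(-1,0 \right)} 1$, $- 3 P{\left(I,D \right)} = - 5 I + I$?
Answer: $- \frac{1456}{3} \approx -485.33$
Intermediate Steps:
$P{\left(I,D \right)} = \frac{4 I}{3}$ ($P{\left(I,D \right)} = - \frac{- 5 I + I}{3} = - \frac{\left(-4\right) I}{3} = \frac{4 I}{3}$)
$f = \frac{8}{3}$ ($f = - 2 \cdot \frac{4}{3} \left(-1\right) 1 = \left(-2\right) \left(- \frac{4}{3}\right) 1 = \frac{8}{3} \cdot 1 = \frac{8}{3} \approx 2.6667$)
$f \left(-182\right) = \frac{8}{3} \left(-182\right) = - \frac{1456}{3}$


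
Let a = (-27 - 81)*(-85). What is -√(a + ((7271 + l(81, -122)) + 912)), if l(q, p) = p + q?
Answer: -√17322 ≈ -131.61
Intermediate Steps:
a = 9180 (a = -108*(-85) = 9180)
-√(a + ((7271 + l(81, -122)) + 912)) = -√(9180 + ((7271 + (-122 + 81)) + 912)) = -√(9180 + ((7271 - 41) + 912)) = -√(9180 + (7230 + 912)) = -√(9180 + 8142) = -√17322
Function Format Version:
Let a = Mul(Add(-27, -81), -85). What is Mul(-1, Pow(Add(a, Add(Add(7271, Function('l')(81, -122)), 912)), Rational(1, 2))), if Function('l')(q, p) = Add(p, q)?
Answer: Mul(-1, Pow(17322, Rational(1, 2))) ≈ -131.61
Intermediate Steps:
a = 9180 (a = Mul(-108, -85) = 9180)
Mul(-1, Pow(Add(a, Add(Add(7271, Function('l')(81, -122)), 912)), Rational(1, 2))) = Mul(-1, Pow(Add(9180, Add(Add(7271, Add(-122, 81)), 912)), Rational(1, 2))) = Mul(-1, Pow(Add(9180, Add(Add(7271, -41), 912)), Rational(1, 2))) = Mul(-1, Pow(Add(9180, Add(7230, 912)), Rational(1, 2))) = Mul(-1, Pow(Add(9180, 8142), Rational(1, 2))) = Mul(-1, Pow(17322, Rational(1, 2)))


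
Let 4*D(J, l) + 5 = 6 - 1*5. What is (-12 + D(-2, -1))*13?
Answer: -169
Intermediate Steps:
D(J, l) = -1 (D(J, l) = -5/4 + (6 - 1*5)/4 = -5/4 + (6 - 5)/4 = -5/4 + (¼)*1 = -5/4 + ¼ = -1)
(-12 + D(-2, -1))*13 = (-12 - 1)*13 = -13*13 = -169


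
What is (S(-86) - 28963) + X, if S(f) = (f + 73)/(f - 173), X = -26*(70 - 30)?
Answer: -7770764/259 ≈ -30003.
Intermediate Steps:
X = -1040 (X = -26*40 = -1040)
S(f) = (73 + f)/(-173 + f)
(S(-86) - 28963) + X = ((73 - 86)/(-173 - 86) - 28963) - 1040 = (-13/(-259) - 28963) - 1040 = (-1/259*(-13) - 28963) - 1040 = (13/259 - 28963) - 1040 = -7501404/259 - 1040 = -7770764/259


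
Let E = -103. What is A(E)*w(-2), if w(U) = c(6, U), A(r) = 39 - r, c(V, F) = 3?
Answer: 426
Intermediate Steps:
w(U) = 3
A(E)*w(-2) = (39 - 1*(-103))*3 = (39 + 103)*3 = 142*3 = 426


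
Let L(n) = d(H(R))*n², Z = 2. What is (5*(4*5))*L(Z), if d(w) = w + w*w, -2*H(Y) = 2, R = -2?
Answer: 0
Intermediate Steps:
H(Y) = -1 (H(Y) = -½*2 = -1)
d(w) = w + w²
L(n) = 0 (L(n) = (-(1 - 1))*n² = (-1*0)*n² = 0*n² = 0)
(5*(4*5))*L(Z) = (5*(4*5))*0 = (5*20)*0 = 100*0 = 0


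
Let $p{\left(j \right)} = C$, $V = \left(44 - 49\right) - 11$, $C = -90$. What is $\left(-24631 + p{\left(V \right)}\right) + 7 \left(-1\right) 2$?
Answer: $-24735$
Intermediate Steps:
$V = -16$ ($V = -5 - 11 = -16$)
$p{\left(j \right)} = -90$
$\left(-24631 + p{\left(V \right)}\right) + 7 \left(-1\right) 2 = \left(-24631 - 90\right) + 7 \left(-1\right) 2 = -24721 - 14 = -24735$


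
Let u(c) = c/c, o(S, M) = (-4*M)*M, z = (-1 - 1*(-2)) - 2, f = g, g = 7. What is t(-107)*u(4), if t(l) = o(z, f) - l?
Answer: -89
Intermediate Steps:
f = 7
z = -1 (z = (-1 + 2) - 2 = 1 - 2 = -1)
o(S, M) = -4*M**2
u(c) = 1
t(l) = -196 - l (t(l) = -4*7**2 - l = -4*49 - l = -196 - l)
t(-107)*u(4) = (-196 - 1*(-107))*1 = (-196 + 107)*1 = -89*1 = -89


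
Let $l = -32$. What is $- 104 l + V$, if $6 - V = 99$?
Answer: $3235$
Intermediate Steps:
$V = -93$ ($V = 6 - 99 = -93$)
$- 104 l + V = \left(-104\right) \left(-32\right) - 93 = 3328 - 93 = 3235$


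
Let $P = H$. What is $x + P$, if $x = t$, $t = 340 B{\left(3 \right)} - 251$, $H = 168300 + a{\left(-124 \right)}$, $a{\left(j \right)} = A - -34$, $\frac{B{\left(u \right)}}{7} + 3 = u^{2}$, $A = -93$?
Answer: $182270$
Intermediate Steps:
$B{\left(u \right)} = -21 + 7 u^{2}$
$a{\left(j \right)} = -59$ ($a{\left(j \right)} = -93 - -34 = -93 + 34 = -59$)
$H = 168241$ ($H = 168300 - 59 = 168241$)
$t = 14029$ ($t = 340 \left(-21 + 7 \cdot 3^{2}\right) - 251 = 340 \left(-21 + 7 \cdot 9\right) - 251 = 340 \left(-21 + 63\right) - 251 = 340 \cdot 42 - 251 = 14280 - 251 = 14029$)
$x = 14029$
$P = 168241$
$x + P = 14029 + 168241 = 182270$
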